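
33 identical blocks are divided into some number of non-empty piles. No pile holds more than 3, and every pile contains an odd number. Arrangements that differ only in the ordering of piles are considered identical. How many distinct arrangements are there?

Listing the qualifying partitions of 33:
3+3+3+3+3+3+3+3+3+3+3
1+1+1+3+3+3+3+3+3+3+3+3+3
1+1+1+1+1+1+3+3+3+3+3+3+3+3+3
1+1+1+1+1+1+1+1+1+3+3+3+3+3+3+3+3
1+1+1+1+1+1+1+1+1+1+1+1+3+3+3+3+3+3+3
1+1+1+1+1+1+1+1+1+1+1+1+1+1+1+3+3+3+3+3+3
1+1+1+1+1+1+1+1+1+1+1+1+1+1+1+1+1+1+3+3+3+3+3
1+1+1+1+1+1+1+1+1+1+1+1+1+1+1+1+1+1+1+1+1+3+3+3+3
1+1+1+1+1+1+1+1+1+1+1+1+1+1+1+1+1+1+1+1+1+1+1+1+3+3+3
1+1+1+1+1+1+1+1+1+1+1+1+1+1+1+1+1+1+1+1+1+1+1+1+1+1+1+3+3
1+1+1+1+1+1+1+1+1+1+1+1+1+1+1+1+1+1+1+1+1+1+1+1+1+1+1+1+1+1+3
1+1+1+1+1+1+1+1+1+1+1+1+1+1+1+1+1+1+1+1+1+1+1+1+1+1+1+1+1+1+1+1+1
That's 12 in total.

12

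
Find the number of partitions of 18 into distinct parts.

46

There are too many to list fully; the first 12 (by largest part) are:
18
17+1
16+2
15+3
15+2+1
14+4
14+3+1
13+5
13+4+1
13+3+2
12+6
12+5+1
…and 34 more, for 46 total.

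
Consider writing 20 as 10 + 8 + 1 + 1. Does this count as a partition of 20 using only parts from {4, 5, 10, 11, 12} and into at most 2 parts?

No

The parts sum to 20, and the condition 'each summand belongs to {4, 5, 10, 11, 12}' is violated.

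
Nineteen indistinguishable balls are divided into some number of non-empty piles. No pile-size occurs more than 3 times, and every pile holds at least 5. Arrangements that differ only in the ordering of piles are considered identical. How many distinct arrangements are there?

10

Enumerating:
19
14+5
13+6
12+7
11+8
10+9
9+5+5
8+6+5
7+7+5
7+6+6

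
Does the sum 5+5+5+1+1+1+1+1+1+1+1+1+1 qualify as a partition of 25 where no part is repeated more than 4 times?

No

The parts sum to 25, and the condition 'no summand is used more than 4 times' is violated.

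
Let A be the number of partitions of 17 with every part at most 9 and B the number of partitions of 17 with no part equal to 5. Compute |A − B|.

Partitions of 17 with every part at most 9: 252.
Partitions of 17 with no part equal to 5: 220.
|252 − 220| = 32.

32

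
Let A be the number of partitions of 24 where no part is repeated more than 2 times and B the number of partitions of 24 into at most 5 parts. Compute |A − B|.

98

Partitions of 24 where no part is repeated more than 2 times: 431.
Partitions of 24 into at most 5 parts: 333.
|431 − 333| = 98.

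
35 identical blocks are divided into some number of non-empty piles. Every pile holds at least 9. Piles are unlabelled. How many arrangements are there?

The partitions of 35 that satisfy the conditions:
35
9+26
10+25
11+24
12+23
13+22
14+21
15+20
16+19
17+18
9+9+17
9+10+16
9+11+15
10+10+15
9+12+14
10+11+14
9+13+13
10+12+13
11+11+13
11+12+12

20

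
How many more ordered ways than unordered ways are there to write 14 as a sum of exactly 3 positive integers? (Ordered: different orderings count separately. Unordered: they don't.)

Compositions: C(13,2) = 78.
Unordered (partitions into 3 parts): 16.
Difference: 78 − 16 = 62.

62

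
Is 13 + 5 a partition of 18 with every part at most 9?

The parts sum to 18, and the condition 'no summand exceeds 9' is violated.

No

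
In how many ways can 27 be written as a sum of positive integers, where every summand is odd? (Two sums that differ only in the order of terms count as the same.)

Enumerating by decreasing first part gives 192 partitions in all.

192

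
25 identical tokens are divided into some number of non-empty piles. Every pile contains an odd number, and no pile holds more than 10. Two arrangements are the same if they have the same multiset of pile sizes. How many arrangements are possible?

82

Enumerating by decreasing first part gives 82 partitions in all.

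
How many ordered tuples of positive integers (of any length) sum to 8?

There are 7 gaps and each independently is a cut or not, giving 2^7 = 128.

128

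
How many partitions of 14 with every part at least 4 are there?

They are:
14
10+4
9+5
8+6
7+7
6+4+4
5+5+4

7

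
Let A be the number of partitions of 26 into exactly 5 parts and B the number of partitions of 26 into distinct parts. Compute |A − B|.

56

Partitions of 26 into exactly 5 parts: 221.
Partitions of 26 into distinct parts: 165.
|221 − 165| = 56.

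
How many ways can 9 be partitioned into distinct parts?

8

They are:
9
8+1
7+2
6+3
6+2+1
5+4
5+3+1
4+3+2
Counting gives 8.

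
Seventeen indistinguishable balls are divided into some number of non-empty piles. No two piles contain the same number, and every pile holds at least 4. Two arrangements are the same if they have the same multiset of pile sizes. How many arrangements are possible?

8

Enumerating:
17
13 + 4
12 + 5
11 + 6
10 + 7
9 + 8
8 + 5 + 4
7 + 6 + 4
Counting gives 8.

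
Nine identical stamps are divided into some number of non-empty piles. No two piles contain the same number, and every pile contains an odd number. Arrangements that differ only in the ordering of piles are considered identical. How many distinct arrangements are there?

The partitions of 9 that satisfy the conditions:
9
5+3+1

2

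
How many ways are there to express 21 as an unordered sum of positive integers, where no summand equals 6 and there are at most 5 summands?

167

There are 167 such partitions.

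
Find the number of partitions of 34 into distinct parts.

512

There are 512 such partitions.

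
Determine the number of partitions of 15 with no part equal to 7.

Enumerating by decreasing first part gives 154 partitions in all.

154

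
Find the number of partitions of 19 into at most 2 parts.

10

Listing the qualifying partitions of 19:
19
18 + 1
17 + 2
16 + 3
15 + 4
14 + 5
13 + 6
12 + 7
11 + 8
10 + 9
Counting gives 10.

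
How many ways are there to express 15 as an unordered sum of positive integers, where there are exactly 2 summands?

7

They are:
1 + 14
2 + 13
3 + 12
4 + 11
5 + 10
6 + 9
7 + 8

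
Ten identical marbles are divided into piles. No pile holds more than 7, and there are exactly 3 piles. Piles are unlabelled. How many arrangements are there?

7

Enumerating:
1,2,7
1,3,6
2,2,6
1,4,5
2,3,5
2,4,4
3,3,4
That's 7 in total.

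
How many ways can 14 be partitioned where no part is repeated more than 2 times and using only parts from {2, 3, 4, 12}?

3

They are:
12,2
4,4,3,3
4,3,3,2,2
That's 3 in total.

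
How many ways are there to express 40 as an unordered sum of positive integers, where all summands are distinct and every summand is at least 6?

79

There are 79 such partitions.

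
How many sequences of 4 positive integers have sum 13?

220

Equivalently, choose which 3 of the 12 gaps become plus signs: C(12,3) = 220.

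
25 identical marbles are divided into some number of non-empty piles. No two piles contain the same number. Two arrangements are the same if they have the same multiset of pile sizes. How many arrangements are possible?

142

Enumerating by decreasing first part gives 142 partitions in all.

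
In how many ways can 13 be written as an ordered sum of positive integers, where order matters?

There are 12 gaps and each independently is a cut or not, giving 2^12 = 4096.

4096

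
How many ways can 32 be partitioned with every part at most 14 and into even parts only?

Direct enumeration gives 164 partitions.

164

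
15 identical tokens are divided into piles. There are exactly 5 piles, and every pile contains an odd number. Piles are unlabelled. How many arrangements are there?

7

Enumerating:
11, 1, 1, 1, 1
9, 3, 1, 1, 1
7, 5, 1, 1, 1
7, 3, 3, 1, 1
5, 5, 3, 1, 1
5, 3, 3, 3, 1
3, 3, 3, 3, 3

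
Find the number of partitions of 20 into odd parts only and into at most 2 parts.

Enumerating:
1,19
3,17
5,15
7,13
9,11
Counting gives 5.

5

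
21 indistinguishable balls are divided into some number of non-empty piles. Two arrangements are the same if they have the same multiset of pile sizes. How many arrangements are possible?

792

Counting exhaustively, 792 partitions satisfy the conditions.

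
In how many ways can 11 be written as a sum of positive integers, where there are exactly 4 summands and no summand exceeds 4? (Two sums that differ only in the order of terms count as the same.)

4

They are:
4+4+2+1
4+3+3+1
4+3+2+2
3+3+3+2
Counting gives 4.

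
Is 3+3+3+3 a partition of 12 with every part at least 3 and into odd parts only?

Yes

The parts sum to 12, and the condition 'every summand is at least 3' holds; the condition 'every summand is odd' holds.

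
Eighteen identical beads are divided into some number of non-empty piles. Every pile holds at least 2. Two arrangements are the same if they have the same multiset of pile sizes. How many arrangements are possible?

88

There are 88 such partitions.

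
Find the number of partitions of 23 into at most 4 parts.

150

Direct enumeration gives 150 partitions.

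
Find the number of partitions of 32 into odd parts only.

390

Enumerating by decreasing first part gives 390 partitions in all.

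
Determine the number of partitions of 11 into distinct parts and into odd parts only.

2

Enumerating:
11
7,3,1
Counting gives 2.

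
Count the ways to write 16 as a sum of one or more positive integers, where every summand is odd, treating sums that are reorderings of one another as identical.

32

There are too many to list fully; the first 12 (by largest part) are:
15 + 1
13 + 3
13 + 1 + 1 + 1
11 + 5
11 + 3 + 1 + 1
11 + 1 + 1 + 1 + 1 + 1
9 + 7
9 + 5 + 1 + 1
9 + 3 + 3 + 1
9 + 3 + 1 + 1 + 1 + 1
9 + 1 + 1 + 1 + 1 + 1 + 1 + 1
7 + 7 + 1 + 1
…and 20 more, for 32 total.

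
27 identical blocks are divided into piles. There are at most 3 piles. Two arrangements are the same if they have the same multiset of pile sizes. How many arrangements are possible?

Counting exhaustively, 75 partitions satisfy the conditions.

75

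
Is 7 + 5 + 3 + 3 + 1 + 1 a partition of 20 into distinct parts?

No

The parts sum to 20, and the condition 'all summands are distinct' is violated.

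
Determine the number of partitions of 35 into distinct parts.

585

There are 585 such partitions.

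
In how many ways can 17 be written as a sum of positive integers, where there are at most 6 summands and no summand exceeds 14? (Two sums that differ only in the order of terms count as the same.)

Enumerating by decreasing first part gives 159 partitions in all.

159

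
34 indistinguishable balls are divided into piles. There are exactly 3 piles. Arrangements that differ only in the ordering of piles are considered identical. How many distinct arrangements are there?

96

Systematic enumeration (by largest part, then next-largest, …) yields 96.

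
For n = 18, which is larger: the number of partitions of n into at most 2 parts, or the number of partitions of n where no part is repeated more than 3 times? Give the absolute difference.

198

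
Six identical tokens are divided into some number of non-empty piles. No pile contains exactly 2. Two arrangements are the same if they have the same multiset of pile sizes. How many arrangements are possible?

6

Listing the qualifying partitions of 6:
6
5 + 1
4 + 1 + 1
3 + 3
3 + 1 + 1 + 1
1 + 1 + 1 + 1 + 1 + 1
Counting gives 6.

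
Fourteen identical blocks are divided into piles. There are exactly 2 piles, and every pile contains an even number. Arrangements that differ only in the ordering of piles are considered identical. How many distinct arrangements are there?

The partitions of 14 that satisfy the conditions:
12+2
10+4
8+6
Counting gives 3.

3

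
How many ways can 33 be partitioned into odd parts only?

448

There are 448 such partitions.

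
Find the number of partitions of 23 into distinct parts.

104

A full systematic count gives 104.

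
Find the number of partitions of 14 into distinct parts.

22

Enumerating:
14
13 + 1
12 + 2
11 + 3
11 + 2 + 1
10 + 4
10 + 3 + 1
9 + 5
9 + 4 + 1
9 + 3 + 2
8 + 6
8 + 5 + 1
8 + 4 + 2
8 + 3 + 2 + 1
7 + 6 + 1
7 + 5 + 2
7 + 4 + 3
7 + 4 + 2 + 1
6 + 5 + 3
6 + 5 + 2 + 1
6 + 4 + 3 + 1
5 + 4 + 3 + 2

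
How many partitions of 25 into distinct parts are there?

There are 142 such partitions.

142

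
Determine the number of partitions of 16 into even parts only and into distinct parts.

6

The partitions of 16 that satisfy the conditions:
16
14+2
12+4
10+6
10+4+2
8+6+2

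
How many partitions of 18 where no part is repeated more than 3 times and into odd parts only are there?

They are:
17,1
15,3
15,1,1,1
13,5
13,3,1,1
11,7
11,5,1,1
11,3,3,1
9,9
9,7,1,1
9,5,3,1
9,3,3,3
9,3,3,1,1,1
7,7,3,1
7,5,5,1
7,5,3,3
7,5,3,1,1,1
7,3,3,3,1,1
5,5,5,3
5,5,5,1,1,1
5,5,3,3,1,1

21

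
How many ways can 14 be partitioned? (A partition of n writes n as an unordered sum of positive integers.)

135

Enumerating by decreasing first part gives 135 partitions in all.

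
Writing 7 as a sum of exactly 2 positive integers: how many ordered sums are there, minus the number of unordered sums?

3

Compositions: C(6,1) = 6.
Partitions of 7 into exactly 2 parts: 3.
Difference: 6 − 3 = 3.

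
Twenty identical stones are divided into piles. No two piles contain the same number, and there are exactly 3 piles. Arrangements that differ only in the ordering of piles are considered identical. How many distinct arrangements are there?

They are:
17 + 2 + 1
16 + 3 + 1
15 + 4 + 1
15 + 3 + 2
14 + 5 + 1
14 + 4 + 2
13 + 6 + 1
13 + 5 + 2
13 + 4 + 3
12 + 7 + 1
12 + 6 + 2
12 + 5 + 3
11 + 8 + 1
11 + 7 + 2
11 + 6 + 3
11 + 5 + 4
10 + 9 + 1
10 + 8 + 2
10 + 7 + 3
10 + 6 + 4
9 + 8 + 3
9 + 7 + 4
9 + 6 + 5
8 + 7 + 5
That's 24 in total.

24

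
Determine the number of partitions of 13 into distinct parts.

18

Listing the qualifying partitions of 13:
13
1, 12
2, 11
3, 10
1, 2, 10
4, 9
1, 3, 9
5, 8
1, 4, 8
2, 3, 8
6, 7
1, 5, 7
2, 4, 7
1, 2, 3, 7
2, 5, 6
3, 4, 6
1, 2, 4, 6
1, 3, 4, 5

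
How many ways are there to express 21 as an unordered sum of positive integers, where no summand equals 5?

561

Counting exhaustively, 561 partitions satisfy the conditions.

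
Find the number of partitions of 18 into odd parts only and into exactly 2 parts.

The partitions of 18 that satisfy the conditions:
1,17
3,15
5,13
7,11
9,9

5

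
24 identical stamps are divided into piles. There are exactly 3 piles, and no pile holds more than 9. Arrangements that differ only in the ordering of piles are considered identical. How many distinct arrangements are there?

3

Enumerating:
6 + 9 + 9
7 + 8 + 9
8 + 8 + 8
Counting gives 3.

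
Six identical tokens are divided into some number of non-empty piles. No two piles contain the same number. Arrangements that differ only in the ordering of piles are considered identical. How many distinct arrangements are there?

The partitions of 6 that satisfy the conditions:
6
5 + 1
4 + 2
3 + 2 + 1
Counting gives 4.

4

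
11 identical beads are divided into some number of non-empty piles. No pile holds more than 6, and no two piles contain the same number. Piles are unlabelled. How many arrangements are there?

Listing the qualifying partitions of 11:
6+5
6+4+1
6+3+2
5+4+2
5+3+2+1
That's 5 in total.

5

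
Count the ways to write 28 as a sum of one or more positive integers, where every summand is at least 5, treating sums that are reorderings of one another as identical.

50

A partial list (first 12 by largest part):
28
5, 23
6, 22
7, 21
8, 20
9, 19
10, 18
5, 5, 18
11, 17
5, 6, 17
12, 16
5, 7, 16
…and 38 more, for 50 total.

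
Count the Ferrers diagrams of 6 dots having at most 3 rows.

Enumerating:
6
5+1
4+2
4+1+1
3+3
3+2+1
2+2+2

7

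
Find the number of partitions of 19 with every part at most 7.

300

Counting exhaustively, 300 partitions satisfy the conditions.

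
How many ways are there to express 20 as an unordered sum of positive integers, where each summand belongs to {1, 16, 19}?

3

Listing the qualifying partitions of 20:
19,1
16,1,1,1,1
1,1,1,1,1,1,1,1,1,1,1,1,1,1,1,1,1,1,1,1
That's 3 in total.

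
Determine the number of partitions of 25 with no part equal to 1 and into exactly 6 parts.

A full systematic count gives 71.

71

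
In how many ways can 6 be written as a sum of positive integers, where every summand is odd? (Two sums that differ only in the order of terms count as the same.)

Listing the qualifying partitions of 6:
1+5
3+3
1+1+1+3
1+1+1+1+1+1
Counting gives 4.

4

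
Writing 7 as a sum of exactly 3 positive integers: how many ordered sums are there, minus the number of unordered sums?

Ordered (compositions into 3 parts): C(6,2) = 15.
Partitions of 7 into exactly 3 parts: 4.
Difference: 15 − 4 = 11.

11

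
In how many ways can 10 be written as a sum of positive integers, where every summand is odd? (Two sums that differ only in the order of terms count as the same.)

10

Listing the qualifying partitions of 10:
9+1
7+3
7+1+1+1
5+5
5+3+1+1
5+1+1+1+1+1
3+3+3+1
3+3+1+1+1+1
3+1+1+1+1+1+1+1
1+1+1+1+1+1+1+1+1+1
That's 10 in total.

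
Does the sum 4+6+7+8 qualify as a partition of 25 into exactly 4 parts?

Yes

The parts sum to 25, and the condition 'there are exactly 4 summands' holds.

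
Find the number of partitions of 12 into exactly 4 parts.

Enumerating:
9,1,1,1
8,2,1,1
7,3,1,1
7,2,2,1
6,4,1,1
6,3,2,1
6,2,2,2
5,5,1,1
5,4,2,1
5,3,3,1
5,3,2,2
4,4,3,1
4,4,2,2
4,3,3,2
3,3,3,3
Counting gives 15.

15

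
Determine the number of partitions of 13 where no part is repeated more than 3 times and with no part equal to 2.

29

A partial list (first 12 by largest part):
13
12, 1
11, 1, 1
10, 3
10, 1, 1, 1
9, 4
9, 3, 1
8, 5
8, 4, 1
8, 3, 1, 1
7, 6
7, 5, 1
…and 17 more, for 29 total.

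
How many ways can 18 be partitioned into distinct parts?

46

A partial list (first 12 by largest part):
18
17+1
16+2
15+3
15+2+1
14+4
14+3+1
13+5
13+4+1
13+3+2
12+6
12+5+1
…and 34 more, for 46 total.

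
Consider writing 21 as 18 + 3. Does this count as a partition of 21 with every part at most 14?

The parts sum to 21, and the condition 'no summand exceeds 14' is violated.

No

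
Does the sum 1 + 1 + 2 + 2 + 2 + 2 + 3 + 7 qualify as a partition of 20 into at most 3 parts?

No

The parts sum to 20, and the condition 'there are at most 3 summands' is violated.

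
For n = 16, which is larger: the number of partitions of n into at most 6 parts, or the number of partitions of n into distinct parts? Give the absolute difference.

Partitions of 16 into at most 6 parts: 136.
Partitions of 16 into distinct parts: 32.
|136 − 32| = 104.

104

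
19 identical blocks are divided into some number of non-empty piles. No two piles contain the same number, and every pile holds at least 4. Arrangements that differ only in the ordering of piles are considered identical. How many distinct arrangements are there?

The partitions of 19 that satisfy the conditions:
19
15+4
14+5
13+6
12+7
11+8
10+9
10+5+4
9+6+4
8+7+4
8+6+5

11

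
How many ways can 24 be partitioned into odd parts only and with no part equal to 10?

122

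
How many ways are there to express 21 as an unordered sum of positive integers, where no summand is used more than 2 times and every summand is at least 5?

They are:
21
16, 5
15, 6
14, 7
13, 8
12, 9
11, 10
11, 5, 5
10, 6, 5
9, 7, 5
9, 6, 6
8, 8, 5
8, 7, 6
That's 13 in total.

13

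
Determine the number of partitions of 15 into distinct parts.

There are too many to list fully; the first 12 (by largest part) are:
15
14 + 1
13 + 2
12 + 3
12 + 2 + 1
11 + 4
11 + 3 + 1
10 + 5
10 + 4 + 1
10 + 3 + 2
9 + 6
9 + 5 + 1
…and 15 more, for 27 total.

27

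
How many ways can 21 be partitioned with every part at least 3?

A partial list (first 12 by largest part):
21
18+3
17+4
16+5
15+6
15+3+3
14+7
14+4+3
13+8
13+5+3
13+4+4
12+9
…and 48 more, for 60 total.

60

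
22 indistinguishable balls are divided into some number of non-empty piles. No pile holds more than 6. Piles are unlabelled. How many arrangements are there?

Counting exhaustively, 391 partitions satisfy the conditions.

391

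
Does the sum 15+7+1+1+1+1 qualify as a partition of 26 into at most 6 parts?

The parts sum to 26, and the condition 'there are at most 6 summands' holds.

Yes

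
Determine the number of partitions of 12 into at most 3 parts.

Listing the qualifying partitions of 12:
12
11 + 1
10 + 2
10 + 1 + 1
9 + 3
9 + 2 + 1
8 + 4
8 + 3 + 1
8 + 2 + 2
7 + 5
7 + 4 + 1
7 + 3 + 2
6 + 6
6 + 5 + 1
6 + 4 + 2
6 + 3 + 3
5 + 5 + 2
5 + 4 + 3
4 + 4 + 4

19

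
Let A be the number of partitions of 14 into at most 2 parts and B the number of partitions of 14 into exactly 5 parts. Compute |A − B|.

15

Partitions of 14 into at most 2 parts: 8.
Partitions of 14 into exactly 5 parts: 23.
|8 − 23| = 15.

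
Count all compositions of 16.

32768

Each of the 15 gaps between 16 units is either a break or not: 2^15 = 32768.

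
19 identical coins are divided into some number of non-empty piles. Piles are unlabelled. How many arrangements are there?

490

Enumerating by decreasing first part gives 490 partitions in all.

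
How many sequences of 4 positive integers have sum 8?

By stars and bars with positive parts, the count is C(7,3) = 35.

35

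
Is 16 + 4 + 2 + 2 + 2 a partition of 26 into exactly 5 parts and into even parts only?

The parts sum to 26, and the condition 'there are exactly 5 summands' holds; the condition 'every summand is even' holds.

Yes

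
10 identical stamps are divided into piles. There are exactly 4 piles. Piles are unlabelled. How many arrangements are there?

9

The partitions of 10 that satisfy the conditions:
7,1,1,1
6,2,1,1
5,3,1,1
5,2,2,1
4,4,1,1
4,3,2,1
4,2,2,2
3,3,3,1
3,3,2,2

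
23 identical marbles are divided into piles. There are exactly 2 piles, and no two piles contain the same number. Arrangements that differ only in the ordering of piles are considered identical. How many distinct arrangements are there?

They are:
22, 1
21, 2
20, 3
19, 4
18, 5
17, 6
16, 7
15, 8
14, 9
13, 10
12, 11

11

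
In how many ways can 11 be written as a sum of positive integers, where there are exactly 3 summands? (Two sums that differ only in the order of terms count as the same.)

10

Enumerating:
1, 1, 9
1, 2, 8
1, 3, 7
2, 2, 7
1, 4, 6
2, 3, 6
1, 5, 5
2, 4, 5
3, 3, 5
3, 4, 4
That's 10 in total.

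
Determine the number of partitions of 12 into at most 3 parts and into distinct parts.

13

Listing the qualifying partitions of 12:
12
11,1
10,2
9,3
9,2,1
8,4
8,3,1
7,5
7,4,1
7,3,2
6,5,1
6,4,2
5,4,3
Counting gives 13.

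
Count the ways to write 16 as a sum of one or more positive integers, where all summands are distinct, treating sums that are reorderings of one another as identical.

A partial list (first 12 by largest part):
16
15+1
14+2
13+3
13+2+1
12+4
12+3+1
11+5
11+4+1
11+3+2
10+6
10+5+1
…and 20 more, for 32 total.

32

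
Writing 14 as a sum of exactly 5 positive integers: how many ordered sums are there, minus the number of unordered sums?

Ordered (compositions into 5 parts): C(13,4) = 715.
Partitions of 14 into exactly 5 parts: 23.
Difference: 715 − 23 = 692.

692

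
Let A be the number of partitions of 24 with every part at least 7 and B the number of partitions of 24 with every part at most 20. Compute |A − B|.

Partitions of 24 with every part at least 7: 10.
Partitions of 24 with every part at most 20: 1568.
|10 − 1568| = 1558.

1558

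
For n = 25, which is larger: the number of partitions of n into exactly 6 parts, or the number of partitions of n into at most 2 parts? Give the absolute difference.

Partitions of 25 into exactly 6 parts: 235.
Partitions of 25 into at most 2 parts: 13.
|235 − 13| = 222.

222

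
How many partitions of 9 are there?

30

A partial list (first 12 by largest part):
9
8,1
7,2
7,1,1
6,3
6,2,1
6,1,1,1
5,4
5,3,1
5,2,2
5,2,1,1
5,1,1,1,1
…and 18 more, for 30 total.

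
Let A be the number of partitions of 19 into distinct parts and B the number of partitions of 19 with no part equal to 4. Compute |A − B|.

260

Partitions of 19 into distinct parts: 54.
Partitions of 19 with no part equal to 4: 314.
|54 − 314| = 260.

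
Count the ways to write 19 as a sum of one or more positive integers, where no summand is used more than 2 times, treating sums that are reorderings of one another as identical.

A full systematic count gives 163.

163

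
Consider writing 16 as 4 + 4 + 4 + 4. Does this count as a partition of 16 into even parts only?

The parts sum to 16, and the condition 'every summand is even' holds.

Yes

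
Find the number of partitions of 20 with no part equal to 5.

Enumerating by decreasing first part gives 451 partitions in all.

451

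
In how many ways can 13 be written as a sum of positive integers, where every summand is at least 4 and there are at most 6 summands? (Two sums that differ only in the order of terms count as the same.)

They are:
13
9+4
8+5
7+6
5+4+4
That's 5 in total.

5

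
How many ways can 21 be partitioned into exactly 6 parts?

110

Counting exhaustively, 110 partitions satisfy the conditions.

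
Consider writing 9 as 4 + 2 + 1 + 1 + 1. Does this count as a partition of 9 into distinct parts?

No

The parts sum to 9, and the condition 'all summands are distinct' is violated.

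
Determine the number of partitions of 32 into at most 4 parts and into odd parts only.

55

There are too many to list fully; the first 12 (by largest part) are:
31 + 1
29 + 3
29 + 1 + 1 + 1
27 + 5
27 + 3 + 1 + 1
25 + 7
25 + 5 + 1 + 1
25 + 3 + 3 + 1
23 + 9
23 + 7 + 1 + 1
23 + 5 + 3 + 1
23 + 3 + 3 + 3
…and 43 more, for 55 total.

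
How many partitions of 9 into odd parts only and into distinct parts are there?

2

They are:
9
1,3,5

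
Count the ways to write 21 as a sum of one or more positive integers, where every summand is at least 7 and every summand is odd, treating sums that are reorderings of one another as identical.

Enumerating:
21
7+7+7
Counting gives 2.

2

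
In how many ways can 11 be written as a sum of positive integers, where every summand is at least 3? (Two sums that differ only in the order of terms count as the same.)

6

The partitions of 11 that satisfy the conditions:
11
3, 8
4, 7
5, 6
3, 3, 5
3, 4, 4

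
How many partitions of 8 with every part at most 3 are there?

10

They are:
2 + 3 + 3
1 + 1 + 3 + 3
1 + 2 + 2 + 3
1 + 1 + 1 + 2 + 3
1 + 1 + 1 + 1 + 1 + 3
2 + 2 + 2 + 2
1 + 1 + 2 + 2 + 2
1 + 1 + 1 + 1 + 2 + 2
1 + 1 + 1 + 1 + 1 + 1 + 2
1 + 1 + 1 + 1 + 1 + 1 + 1 + 1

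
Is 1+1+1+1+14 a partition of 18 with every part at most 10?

The parts sum to 18, and the condition 'no summand exceeds 10' is violated.

No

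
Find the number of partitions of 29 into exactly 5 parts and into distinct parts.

70

There are too many to list fully; the first 12 (by largest part) are:
19,4,3,2,1
18,5,3,2,1
17,6,3,2,1
17,5,4,2,1
16,7,3,2,1
16,6,4,2,1
16,5,4,3,1
15,8,3,2,1
15,7,4,2,1
15,6,5,2,1
15,6,4,3,1
15,5,4,3,2
…and 58 more, for 70 total.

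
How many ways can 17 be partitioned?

297

Enumerating by decreasing first part gives 297 partitions in all.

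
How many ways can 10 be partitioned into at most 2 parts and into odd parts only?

Listing the qualifying partitions of 10:
1,9
3,7
5,5
Counting gives 3.

3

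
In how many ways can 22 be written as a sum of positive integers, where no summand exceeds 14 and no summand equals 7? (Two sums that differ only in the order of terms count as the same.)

Direct enumeration gives 782 partitions.

782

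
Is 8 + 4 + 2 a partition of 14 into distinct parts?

The parts sum to 14, and the condition 'all summands are distinct' holds.

Yes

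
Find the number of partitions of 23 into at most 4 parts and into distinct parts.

Counting exhaustively, 84 partitions satisfy the conditions.

84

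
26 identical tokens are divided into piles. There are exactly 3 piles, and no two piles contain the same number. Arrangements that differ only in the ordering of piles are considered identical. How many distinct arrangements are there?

There are too many to list fully; the first 12 (by largest part) are:
23, 2, 1
22, 3, 1
21, 4, 1
21, 3, 2
20, 5, 1
20, 4, 2
19, 6, 1
19, 5, 2
19, 4, 3
18, 7, 1
18, 6, 2
18, 5, 3
…and 32 more, for 44 total.

44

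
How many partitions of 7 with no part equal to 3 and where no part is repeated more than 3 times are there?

8

They are:
7
6+1
5+2
5+1+1
4+2+1
4+1+1+1
2+2+2+1
2+2+1+1+1
Counting gives 8.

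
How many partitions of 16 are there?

Counting exhaustively, 231 partitions satisfy the conditions.

231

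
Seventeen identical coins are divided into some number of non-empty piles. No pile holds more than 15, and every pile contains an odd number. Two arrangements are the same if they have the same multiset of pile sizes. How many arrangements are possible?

There are too many to list fully; the first 12 (by largest part) are:
15+1+1
13+3+1
13+1+1+1+1
11+5+1
11+3+3
11+3+1+1+1
11+1+1+1+1+1+1
9+7+1
9+5+3
9+5+1+1+1
9+3+3+1+1
9+3+1+1+1+1+1
…and 25 more, for 37 total.

37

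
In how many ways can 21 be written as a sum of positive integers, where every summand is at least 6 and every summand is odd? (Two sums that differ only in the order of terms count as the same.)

Listing the qualifying partitions of 21:
21
7, 7, 7

2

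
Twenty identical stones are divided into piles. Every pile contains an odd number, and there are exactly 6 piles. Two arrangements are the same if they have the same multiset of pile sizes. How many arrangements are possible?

14

The partitions of 20 that satisfy the conditions:
15,1,1,1,1,1
13,3,1,1,1,1
11,5,1,1,1,1
11,3,3,1,1,1
9,7,1,1,1,1
9,5,3,1,1,1
9,3,3,3,1,1
7,7,3,1,1,1
7,5,5,1,1,1
7,5,3,3,1,1
7,3,3,3,3,1
5,5,5,3,1,1
5,5,3,3,3,1
5,3,3,3,3,3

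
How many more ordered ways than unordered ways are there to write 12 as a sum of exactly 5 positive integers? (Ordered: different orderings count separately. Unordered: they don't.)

317

Compositions: C(11,4) = 330.
Partitions of 12 into exactly 5 parts: 13.
Difference: 330 − 13 = 317.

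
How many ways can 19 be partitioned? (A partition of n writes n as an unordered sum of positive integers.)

490

Counting exhaustively, 490 partitions satisfy the conditions.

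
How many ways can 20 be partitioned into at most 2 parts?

11

Enumerating:
20
19,1
18,2
17,3
16,4
15,5
14,6
13,7
12,8
11,9
10,10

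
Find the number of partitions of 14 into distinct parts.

Enumerating:
14
13+1
12+2
11+3
11+2+1
10+4
10+3+1
9+5
9+4+1
9+3+2
8+6
8+5+1
8+4+2
8+3+2+1
7+6+1
7+5+2
7+4+3
7+4+2+1
6+5+3
6+5+2+1
6+4+3+1
5+4+3+2

22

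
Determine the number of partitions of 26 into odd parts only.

165

There are 165 such partitions.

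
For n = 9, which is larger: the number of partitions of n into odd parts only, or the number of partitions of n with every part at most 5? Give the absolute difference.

15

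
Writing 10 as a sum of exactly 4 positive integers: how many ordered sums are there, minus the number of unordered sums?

75

Compositions: C(9,3) = 84.
Partitions of 10 into exactly 4 parts: 9.
Difference: 84 − 9 = 75.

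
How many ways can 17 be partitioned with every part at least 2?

66

There are too many to list fully; the first 12 (by largest part) are:
17
15+2
14+3
13+4
13+2+2
12+5
12+3+2
11+6
11+4+2
11+3+3
11+2+2+2
10+7
…and 54 more, for 66 total.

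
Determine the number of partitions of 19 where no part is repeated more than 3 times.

258

There are 258 such partitions.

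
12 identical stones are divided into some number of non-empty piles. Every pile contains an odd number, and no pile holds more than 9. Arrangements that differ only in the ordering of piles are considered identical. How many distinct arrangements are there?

14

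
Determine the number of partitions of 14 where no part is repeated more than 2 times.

A partial list (first 12 by largest part):
14
13 + 1
12 + 2
12 + 1 + 1
11 + 3
11 + 2 + 1
10 + 4
10 + 3 + 1
10 + 2 + 2
10 + 2 + 1 + 1
9 + 5
9 + 4 + 1
…and 45 more, for 57 total.

57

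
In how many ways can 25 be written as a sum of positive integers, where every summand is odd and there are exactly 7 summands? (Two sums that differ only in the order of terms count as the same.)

28

A partial list (first 12 by largest part):
19, 1, 1, 1, 1, 1, 1
17, 3, 1, 1, 1, 1, 1
15, 5, 1, 1, 1, 1, 1
15, 3, 3, 1, 1, 1, 1
13, 7, 1, 1, 1, 1, 1
13, 5, 3, 1, 1, 1, 1
13, 3, 3, 3, 1, 1, 1
11, 9, 1, 1, 1, 1, 1
11, 7, 3, 1, 1, 1, 1
11, 5, 5, 1, 1, 1, 1
11, 5, 3, 3, 1, 1, 1
11, 3, 3, 3, 3, 1, 1
…and 16 more, for 28 total.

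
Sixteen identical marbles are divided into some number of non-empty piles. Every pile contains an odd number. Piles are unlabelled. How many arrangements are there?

32

A partial list (first 12 by largest part):
1, 15
3, 13
1, 1, 1, 13
5, 11
1, 1, 3, 11
1, 1, 1, 1, 1, 11
7, 9
1, 1, 5, 9
1, 3, 3, 9
1, 1, 1, 1, 3, 9
1, 1, 1, 1, 1, 1, 1, 9
1, 1, 7, 7
…and 20 more, for 32 total.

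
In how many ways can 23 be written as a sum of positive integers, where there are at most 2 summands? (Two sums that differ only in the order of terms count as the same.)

12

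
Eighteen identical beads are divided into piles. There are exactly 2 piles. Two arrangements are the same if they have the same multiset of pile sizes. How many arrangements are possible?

9

They are:
17,1
16,2
15,3
14,4
13,5
12,6
11,7
10,8
9,9
Counting gives 9.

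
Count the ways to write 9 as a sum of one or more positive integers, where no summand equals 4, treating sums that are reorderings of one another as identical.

23

Listing the qualifying partitions of 9:
9
1+8
2+7
1+1+7
3+6
1+2+6
1+1+1+6
1+3+5
2+2+5
1+1+2+5
1+1+1+1+5
3+3+3
1+2+3+3
1+1+1+3+3
2+2+2+3
1+1+2+2+3
1+1+1+1+2+3
1+1+1+1+1+1+3
1+2+2+2+2
1+1+1+2+2+2
1+1+1+1+1+2+2
1+1+1+1+1+1+1+2
1+1+1+1+1+1+1+1+1
That's 23 in total.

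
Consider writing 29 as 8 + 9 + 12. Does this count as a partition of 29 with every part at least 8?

The parts sum to 29, and the condition 'every summand is at least 8' holds.

Yes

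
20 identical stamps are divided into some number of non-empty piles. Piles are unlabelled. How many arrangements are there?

627

Direct enumeration gives 627 partitions.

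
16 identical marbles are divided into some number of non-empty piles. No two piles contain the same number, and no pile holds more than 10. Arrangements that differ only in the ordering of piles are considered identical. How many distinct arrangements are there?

22

Enumerating:
10, 6
10, 5, 1
10, 4, 2
10, 3, 2, 1
9, 7
9, 6, 1
9, 5, 2
9, 4, 3
9, 4, 2, 1
8, 7, 1
8, 6, 2
8, 5, 3
8, 5, 2, 1
8, 4, 3, 1
7, 6, 3
7, 6, 2, 1
7, 5, 4
7, 5, 3, 1
7, 4, 3, 2
6, 5, 4, 1
6, 5, 3, 2
6, 4, 3, 2, 1
Counting gives 22.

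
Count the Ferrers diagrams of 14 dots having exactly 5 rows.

23

They are:
10+1+1+1+1
9+2+1+1+1
8+3+1+1+1
8+2+2+1+1
7+4+1+1+1
7+3+2+1+1
7+2+2+2+1
6+5+1+1+1
6+4+2+1+1
6+3+3+1+1
6+3+2+2+1
6+2+2+2+2
5+5+2+1+1
5+4+3+1+1
5+4+2+2+1
5+3+3+2+1
5+3+2+2+2
4+4+4+1+1
4+4+3+2+1
4+4+2+2+2
4+3+3+3+1
4+3+3+2+2
3+3+3+3+2
Counting gives 23.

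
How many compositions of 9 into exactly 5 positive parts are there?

Equivalently, choose which 4 of the 8 gaps become plus signs: C(8,4) = 70.

70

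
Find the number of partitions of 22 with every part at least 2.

210

Systematic enumeration (by largest part, then next-largest, …) yields 210.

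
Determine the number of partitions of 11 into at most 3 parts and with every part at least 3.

6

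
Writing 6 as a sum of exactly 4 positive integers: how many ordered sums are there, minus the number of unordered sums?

8

Ordered (compositions into 4 parts): C(5,3) = 10.
Partitions of 6 into exactly 4 parts: 2.
Difference: 10 − 2 = 8.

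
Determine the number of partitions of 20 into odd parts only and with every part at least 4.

4

Enumerating:
15,5
13,7
11,9
5,5,5,5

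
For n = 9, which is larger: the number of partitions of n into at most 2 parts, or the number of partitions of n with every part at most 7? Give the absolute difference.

23

Partitions of 9 into at most 2 parts: 5.
Partitions of 9 with every part at most 7: 28.
|5 − 28| = 23.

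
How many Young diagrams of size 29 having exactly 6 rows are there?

A full systematic count gives 454.

454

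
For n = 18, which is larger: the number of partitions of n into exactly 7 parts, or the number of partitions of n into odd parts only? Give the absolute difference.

Partitions of 18 into exactly 7 parts: 49.
Partitions of 18 into odd parts only: 46.
|49 − 46| = 3.

3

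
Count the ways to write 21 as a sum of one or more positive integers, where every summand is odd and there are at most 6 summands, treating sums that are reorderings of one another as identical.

A partial list (first 12 by largest part):
21
19+1+1
17+3+1
17+1+1+1+1
15+5+1
15+3+3
15+3+1+1+1
13+7+1
13+5+3
13+5+1+1+1
13+3+3+1+1
11+9+1
…and 19 more, for 31 total.

31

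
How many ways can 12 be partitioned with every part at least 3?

9

The partitions of 12 that satisfy the conditions:
12
9, 3
8, 4
7, 5
6, 6
6, 3, 3
5, 4, 3
4, 4, 4
3, 3, 3, 3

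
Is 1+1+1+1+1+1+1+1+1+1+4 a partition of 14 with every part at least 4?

The parts sum to 14, and the condition 'every summand is at least 4' is violated.

No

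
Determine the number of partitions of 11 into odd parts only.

Enumerating:
11
9,1,1
7,3,1
7,1,1,1,1
5,5,1
5,3,3
5,3,1,1,1
5,1,1,1,1,1,1
3,3,3,1,1
3,3,1,1,1,1,1
3,1,1,1,1,1,1,1,1
1,1,1,1,1,1,1,1,1,1,1

12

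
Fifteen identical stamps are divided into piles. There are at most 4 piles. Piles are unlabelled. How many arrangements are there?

54

A partial list (first 12 by largest part):
15
1 + 14
2 + 13
1 + 1 + 13
3 + 12
1 + 2 + 12
1 + 1 + 1 + 12
4 + 11
1 + 3 + 11
2 + 2 + 11
1 + 1 + 2 + 11
5 + 10
…and 42 more, for 54 total.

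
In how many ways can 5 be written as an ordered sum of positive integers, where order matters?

16

There are 4 gaps and each independently is a cut or not, giving 2^4 = 16.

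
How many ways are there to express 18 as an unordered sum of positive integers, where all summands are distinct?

46

There are too many to list fully; the first 12 (by largest part) are:
18
17+1
16+2
15+3
15+2+1
14+4
14+3+1
13+5
13+4+1
13+3+2
12+6
12+5+1
…and 34 more, for 46 total.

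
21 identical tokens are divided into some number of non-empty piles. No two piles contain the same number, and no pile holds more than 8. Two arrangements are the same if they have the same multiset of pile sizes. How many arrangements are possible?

13

The partitions of 21 that satisfy the conditions:
6,7,8
1,5,7,8
2,4,7,8
1,2,3,7,8
2,5,6,8
3,4,6,8
1,2,4,6,8
1,3,4,5,8
3,5,6,7
1,2,5,6,7
1,3,4,6,7
2,3,4,5,7
1,2,3,4,5,6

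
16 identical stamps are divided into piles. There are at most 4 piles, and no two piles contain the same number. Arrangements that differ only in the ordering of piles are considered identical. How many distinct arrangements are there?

A partial list (first 12 by largest part):
16
15 + 1
14 + 2
13 + 3
13 + 2 + 1
12 + 4
12 + 3 + 1
11 + 5
11 + 4 + 1
11 + 3 + 2
10 + 6
10 + 5 + 1
…and 19 more, for 31 total.

31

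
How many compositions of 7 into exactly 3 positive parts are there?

By stars and bars with positive parts, the count is C(6,2) = 15.

15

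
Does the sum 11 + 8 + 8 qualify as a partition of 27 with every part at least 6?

Yes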